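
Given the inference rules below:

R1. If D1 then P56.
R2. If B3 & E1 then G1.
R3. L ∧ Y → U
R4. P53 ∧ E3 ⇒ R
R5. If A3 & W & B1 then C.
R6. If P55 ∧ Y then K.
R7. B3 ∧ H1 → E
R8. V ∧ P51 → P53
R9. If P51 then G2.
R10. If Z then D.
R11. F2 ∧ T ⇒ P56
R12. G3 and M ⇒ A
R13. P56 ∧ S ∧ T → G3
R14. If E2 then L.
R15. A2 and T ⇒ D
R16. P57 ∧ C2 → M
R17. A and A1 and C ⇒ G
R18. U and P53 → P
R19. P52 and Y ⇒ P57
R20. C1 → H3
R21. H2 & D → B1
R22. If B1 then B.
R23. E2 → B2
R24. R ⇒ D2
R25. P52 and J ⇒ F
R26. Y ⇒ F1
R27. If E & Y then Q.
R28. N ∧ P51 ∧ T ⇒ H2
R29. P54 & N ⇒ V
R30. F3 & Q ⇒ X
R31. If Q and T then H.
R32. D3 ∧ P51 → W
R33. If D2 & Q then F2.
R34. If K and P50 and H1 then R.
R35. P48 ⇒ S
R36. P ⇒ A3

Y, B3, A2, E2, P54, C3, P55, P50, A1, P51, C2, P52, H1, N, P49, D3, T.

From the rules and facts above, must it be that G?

Forward chaining from the given facts derives: K, E, G2, L, D, P57, B2, F1, Q, H2, V, H, W, R, U, P53, M, P, B1, B, D2, F2, A3, C, P56.
The only rule concluding G is R17, which needs A; that is never established.

No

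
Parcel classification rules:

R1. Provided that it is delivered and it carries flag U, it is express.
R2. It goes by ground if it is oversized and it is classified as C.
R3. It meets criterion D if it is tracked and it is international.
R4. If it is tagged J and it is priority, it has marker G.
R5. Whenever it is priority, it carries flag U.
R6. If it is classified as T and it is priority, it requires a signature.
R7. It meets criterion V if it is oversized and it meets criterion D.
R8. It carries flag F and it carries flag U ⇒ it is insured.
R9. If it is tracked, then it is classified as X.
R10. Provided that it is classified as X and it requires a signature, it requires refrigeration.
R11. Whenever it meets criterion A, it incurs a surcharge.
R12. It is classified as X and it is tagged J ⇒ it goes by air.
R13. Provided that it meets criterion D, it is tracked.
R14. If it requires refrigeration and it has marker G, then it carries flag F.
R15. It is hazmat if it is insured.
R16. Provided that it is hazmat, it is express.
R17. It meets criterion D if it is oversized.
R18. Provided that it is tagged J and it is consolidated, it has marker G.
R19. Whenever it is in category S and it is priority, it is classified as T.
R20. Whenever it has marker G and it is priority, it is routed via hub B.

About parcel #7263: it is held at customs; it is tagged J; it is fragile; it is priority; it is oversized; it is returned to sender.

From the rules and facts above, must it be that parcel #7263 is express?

Forward chaining from the given facts derives: has marker G, carries flag U, meets criterion D, is routed via hub B, meets criterion V, is tracked, is classified as X, goes by air.
Rules concluding "it is express": R1 needs "it is delivered"; R16 needs "it is hazmat" — none of these are established.

No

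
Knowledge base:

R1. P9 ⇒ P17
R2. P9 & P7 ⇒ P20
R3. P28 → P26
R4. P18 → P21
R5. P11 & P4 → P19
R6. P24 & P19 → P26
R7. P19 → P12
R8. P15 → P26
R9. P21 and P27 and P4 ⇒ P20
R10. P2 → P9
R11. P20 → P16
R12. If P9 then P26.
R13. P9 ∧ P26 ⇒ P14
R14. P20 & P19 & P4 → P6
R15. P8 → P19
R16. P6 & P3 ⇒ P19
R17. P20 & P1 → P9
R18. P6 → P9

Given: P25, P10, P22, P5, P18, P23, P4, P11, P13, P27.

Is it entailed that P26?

Yes

P21  (by R4: P18)
P19  (by R5: P11, P4)
P20  (by R9: P21, P27, P4)
P6  (by R14: P20, P19, P4)
P9  (by R18: P6)
P26  (by R12: P9)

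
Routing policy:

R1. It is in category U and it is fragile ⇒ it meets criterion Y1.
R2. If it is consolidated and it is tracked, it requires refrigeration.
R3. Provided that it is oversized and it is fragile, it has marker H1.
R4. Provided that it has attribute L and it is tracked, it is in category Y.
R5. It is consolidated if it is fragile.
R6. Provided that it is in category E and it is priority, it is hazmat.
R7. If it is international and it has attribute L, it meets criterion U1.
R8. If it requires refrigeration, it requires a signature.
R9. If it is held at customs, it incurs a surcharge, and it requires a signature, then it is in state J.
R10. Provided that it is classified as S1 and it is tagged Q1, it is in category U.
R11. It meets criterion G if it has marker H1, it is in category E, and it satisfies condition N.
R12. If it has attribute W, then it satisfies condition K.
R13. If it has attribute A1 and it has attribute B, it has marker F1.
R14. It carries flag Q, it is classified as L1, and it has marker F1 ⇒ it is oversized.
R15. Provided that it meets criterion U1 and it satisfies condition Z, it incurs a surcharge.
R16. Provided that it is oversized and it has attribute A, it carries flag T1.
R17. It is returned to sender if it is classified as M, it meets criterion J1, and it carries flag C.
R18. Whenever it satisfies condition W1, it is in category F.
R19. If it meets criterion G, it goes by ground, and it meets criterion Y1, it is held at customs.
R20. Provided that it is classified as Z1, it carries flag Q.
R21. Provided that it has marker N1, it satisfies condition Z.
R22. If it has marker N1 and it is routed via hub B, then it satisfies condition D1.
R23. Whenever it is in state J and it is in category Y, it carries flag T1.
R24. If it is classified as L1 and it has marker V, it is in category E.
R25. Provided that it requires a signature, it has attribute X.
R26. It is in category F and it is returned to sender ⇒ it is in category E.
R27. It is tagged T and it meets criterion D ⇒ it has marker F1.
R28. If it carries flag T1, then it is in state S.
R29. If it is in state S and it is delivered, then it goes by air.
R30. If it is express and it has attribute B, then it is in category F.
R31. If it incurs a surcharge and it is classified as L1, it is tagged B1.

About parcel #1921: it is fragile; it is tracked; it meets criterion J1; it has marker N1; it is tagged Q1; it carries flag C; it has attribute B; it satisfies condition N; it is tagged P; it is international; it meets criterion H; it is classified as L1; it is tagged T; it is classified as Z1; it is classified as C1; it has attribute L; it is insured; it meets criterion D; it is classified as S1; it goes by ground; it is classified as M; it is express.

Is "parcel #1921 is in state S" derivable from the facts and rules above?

Yes

By R4 (it has attribute L, it is tracked): it is in category Y.
By R5 (it is fragile): it is consolidated.
By R7 (it is international, it has attribute L): it meets criterion U1.
By R10 (it is classified as S1, it is tagged Q1): it is in category U.
By R17 (it is classified as M, it meets criterion J1, it carries flag C): it is returned to sender.
By R20 (it is classified as Z1): it carries flag Q.
By R21 (it has marker N1): it satisfies condition Z.
By R27 (it is tagged T, it meets criterion D): it has marker F1.
By R30 (it is express, it has attribute B): it is in category F.
By R1 (it is in category U, it is fragile): it meets criterion Y1.
By R2 (it is consolidated, it is tracked): it requires refrigeration.
By R8 (it requires refrigeration): it requires a signature.
By R14 (it carries flag Q, it is classified as L1, it has marker F1): it is oversized.
By R15 (it meets criterion U1, it satisfies condition Z): it incurs a surcharge.
By R26 (it is in category F, it is returned to sender): it is in category E.
By R3 (it is oversized, it is fragile): it has marker H1.
By R11 (it has marker H1, it is in category E, it satisfies condition N): it meets criterion G.
By R19 (it meets criterion G, it goes by ground, it meets criterion Y1): it is held at customs.
By R9 (it is held at customs, it incurs a surcharge, it requires a signature): it is in state J.
By R23 (it is in state J, it is in category Y): it carries flag T1.
By R28 (it carries flag T1): it is in state S.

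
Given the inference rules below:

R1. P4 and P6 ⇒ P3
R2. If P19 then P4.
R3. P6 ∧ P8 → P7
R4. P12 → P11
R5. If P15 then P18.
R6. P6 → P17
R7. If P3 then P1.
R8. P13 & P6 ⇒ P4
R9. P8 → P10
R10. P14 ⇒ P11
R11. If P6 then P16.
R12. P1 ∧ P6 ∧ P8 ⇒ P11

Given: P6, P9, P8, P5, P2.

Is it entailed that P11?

Forward chaining from the given facts derives: P7, P17, P10, P16.
Rules concluding P11: R4 needs P12; R10 needs P14; R12 needs P1 — none of these are established.

No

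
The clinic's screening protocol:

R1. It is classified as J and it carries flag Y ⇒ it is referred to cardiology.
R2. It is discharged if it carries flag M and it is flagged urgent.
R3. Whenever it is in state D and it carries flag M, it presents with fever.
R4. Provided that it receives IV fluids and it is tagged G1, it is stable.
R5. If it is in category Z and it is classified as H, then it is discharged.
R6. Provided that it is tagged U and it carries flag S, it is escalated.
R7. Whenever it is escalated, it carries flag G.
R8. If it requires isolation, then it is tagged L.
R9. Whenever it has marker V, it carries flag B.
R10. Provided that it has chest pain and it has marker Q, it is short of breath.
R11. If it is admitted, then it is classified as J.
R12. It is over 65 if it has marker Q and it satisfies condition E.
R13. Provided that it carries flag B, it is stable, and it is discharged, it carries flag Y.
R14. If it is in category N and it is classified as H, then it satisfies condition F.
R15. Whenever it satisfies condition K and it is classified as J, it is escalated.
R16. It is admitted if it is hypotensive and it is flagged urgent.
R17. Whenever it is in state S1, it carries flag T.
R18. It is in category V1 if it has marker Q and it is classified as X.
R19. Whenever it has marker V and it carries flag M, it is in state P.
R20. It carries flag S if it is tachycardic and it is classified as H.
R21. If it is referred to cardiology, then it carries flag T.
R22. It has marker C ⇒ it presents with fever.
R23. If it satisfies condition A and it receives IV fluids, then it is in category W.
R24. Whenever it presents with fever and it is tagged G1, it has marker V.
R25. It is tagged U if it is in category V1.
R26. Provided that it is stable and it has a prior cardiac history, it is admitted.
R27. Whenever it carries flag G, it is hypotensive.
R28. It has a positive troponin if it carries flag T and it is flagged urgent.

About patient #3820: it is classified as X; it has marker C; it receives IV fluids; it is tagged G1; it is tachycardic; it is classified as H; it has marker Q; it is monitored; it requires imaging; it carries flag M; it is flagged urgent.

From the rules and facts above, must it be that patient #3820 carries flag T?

Yes

By R2 (it carries flag M, it is flagged urgent): it is discharged.
By R4 (it receives IV fluids, it is tagged G1): it is stable.
By R18 (it has marker Q, it is classified as X): it is in category V1.
By R20 (it is tachycardic, it is classified as H): it carries flag S.
By R22 (it has marker C): it presents with fever.
By R24 (it presents with fever, it is tagged G1): it has marker V.
By R25 (it is in category V1): it is tagged U.
By R6 (it is tagged U, it carries flag S): it is escalated.
By R7 (it is escalated): it carries flag G.
By R9 (it has marker V): it carries flag B.
By R13 (it carries flag B, it is stable, it is discharged): it carries flag Y.
By R27 (it carries flag G): it is hypotensive.
By R16 (it is hypotensive, it is flagged urgent): it is admitted.
By R11 (it is admitted): it is classified as J.
By R1 (it is classified as J, it carries flag Y): it is referred to cardiology.
By R21 (it is referred to cardiology): it carries flag T.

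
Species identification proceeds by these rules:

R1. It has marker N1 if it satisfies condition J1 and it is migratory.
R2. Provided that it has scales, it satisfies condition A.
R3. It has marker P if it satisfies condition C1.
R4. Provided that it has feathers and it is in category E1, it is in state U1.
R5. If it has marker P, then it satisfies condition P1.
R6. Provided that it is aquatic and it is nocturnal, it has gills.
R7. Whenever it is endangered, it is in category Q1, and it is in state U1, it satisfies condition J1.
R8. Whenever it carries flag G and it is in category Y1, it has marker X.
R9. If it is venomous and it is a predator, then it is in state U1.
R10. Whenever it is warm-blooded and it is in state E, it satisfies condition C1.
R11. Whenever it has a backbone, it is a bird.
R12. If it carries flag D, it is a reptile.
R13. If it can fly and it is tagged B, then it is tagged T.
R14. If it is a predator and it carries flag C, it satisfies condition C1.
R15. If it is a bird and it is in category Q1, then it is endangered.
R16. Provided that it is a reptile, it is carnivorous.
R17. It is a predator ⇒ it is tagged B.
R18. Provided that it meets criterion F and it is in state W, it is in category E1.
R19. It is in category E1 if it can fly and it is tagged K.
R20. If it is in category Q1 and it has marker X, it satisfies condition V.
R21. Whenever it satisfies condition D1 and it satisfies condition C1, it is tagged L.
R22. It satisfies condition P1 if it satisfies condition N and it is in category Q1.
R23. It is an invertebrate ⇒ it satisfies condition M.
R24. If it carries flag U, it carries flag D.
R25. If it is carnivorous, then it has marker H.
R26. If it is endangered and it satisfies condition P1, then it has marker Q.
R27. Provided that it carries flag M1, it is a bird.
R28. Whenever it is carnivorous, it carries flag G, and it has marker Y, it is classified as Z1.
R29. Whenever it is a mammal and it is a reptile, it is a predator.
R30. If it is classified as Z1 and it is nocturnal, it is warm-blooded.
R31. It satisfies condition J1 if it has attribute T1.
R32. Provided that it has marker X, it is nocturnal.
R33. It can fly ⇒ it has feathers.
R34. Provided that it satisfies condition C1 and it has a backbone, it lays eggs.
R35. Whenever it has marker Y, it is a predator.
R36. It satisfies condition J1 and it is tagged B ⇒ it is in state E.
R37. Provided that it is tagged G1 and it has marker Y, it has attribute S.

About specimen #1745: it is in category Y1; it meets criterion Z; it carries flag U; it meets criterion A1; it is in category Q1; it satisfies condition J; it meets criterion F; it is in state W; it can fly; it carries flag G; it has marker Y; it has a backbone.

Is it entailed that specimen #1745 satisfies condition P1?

By R8 (it carries flag G, it is in category Y1): it has marker X.
By R11 (it has a backbone): it is a bird.
By R15 (it is a bird, it is in category Q1): it is endangered.
By R18 (it meets criterion F, it is in state W): it is in category E1.
By R24 (it carries flag U): it carries flag D.
By R32 (it has marker X): it is nocturnal.
By R33 (it can fly): it has feathers.
By R35 (it has marker Y): it is a predator.
By R4 (it has feathers, it is in category E1): it is in state U1.
By R7 (it is endangered, it is in category Q1, it is in state U1): it satisfies condition J1.
By R12 (it carries flag D): it is a reptile.
By R16 (it is a reptile): it is carnivorous.
By R17 (it is a predator): it is tagged B.
By R28 (it is carnivorous, it carries flag G, it has marker Y): it is classified as Z1.
By R30 (it is classified as Z1, it is nocturnal): it is warm-blooded.
By R36 (it satisfies condition J1, it is tagged B): it is in state E.
By R10 (it is warm-blooded, it is in state E): it satisfies condition C1.
By R3 (it satisfies condition C1): it has marker P.
By R5 (it has marker P): it satisfies condition P1.

Yes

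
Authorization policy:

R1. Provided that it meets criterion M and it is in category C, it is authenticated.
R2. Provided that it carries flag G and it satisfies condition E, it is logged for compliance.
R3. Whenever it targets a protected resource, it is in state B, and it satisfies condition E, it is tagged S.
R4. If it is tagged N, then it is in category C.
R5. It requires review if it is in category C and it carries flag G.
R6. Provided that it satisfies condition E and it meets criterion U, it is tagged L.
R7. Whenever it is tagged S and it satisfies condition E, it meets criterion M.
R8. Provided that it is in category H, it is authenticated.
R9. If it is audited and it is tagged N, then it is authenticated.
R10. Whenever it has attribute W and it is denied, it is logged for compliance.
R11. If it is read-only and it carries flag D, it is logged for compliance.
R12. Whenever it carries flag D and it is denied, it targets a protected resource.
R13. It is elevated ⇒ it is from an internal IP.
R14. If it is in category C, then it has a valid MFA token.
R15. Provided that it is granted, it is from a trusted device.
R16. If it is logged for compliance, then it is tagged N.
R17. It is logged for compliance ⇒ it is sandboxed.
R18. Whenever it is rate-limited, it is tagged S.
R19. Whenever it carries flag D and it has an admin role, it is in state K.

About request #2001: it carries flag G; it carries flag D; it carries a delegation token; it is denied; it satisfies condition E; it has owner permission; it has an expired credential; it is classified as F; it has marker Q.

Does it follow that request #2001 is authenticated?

No

Forward chaining from the given facts derives: is logged for compliance, targets a protected resource, is tagged N, is sandboxed, is in category C, requires review, has a valid MFA token.
Rules concluding "it is authenticated": R1 needs "it meets criterion M"; R8 needs "it is in category H"; R9 needs "it is audited" — none of these are established.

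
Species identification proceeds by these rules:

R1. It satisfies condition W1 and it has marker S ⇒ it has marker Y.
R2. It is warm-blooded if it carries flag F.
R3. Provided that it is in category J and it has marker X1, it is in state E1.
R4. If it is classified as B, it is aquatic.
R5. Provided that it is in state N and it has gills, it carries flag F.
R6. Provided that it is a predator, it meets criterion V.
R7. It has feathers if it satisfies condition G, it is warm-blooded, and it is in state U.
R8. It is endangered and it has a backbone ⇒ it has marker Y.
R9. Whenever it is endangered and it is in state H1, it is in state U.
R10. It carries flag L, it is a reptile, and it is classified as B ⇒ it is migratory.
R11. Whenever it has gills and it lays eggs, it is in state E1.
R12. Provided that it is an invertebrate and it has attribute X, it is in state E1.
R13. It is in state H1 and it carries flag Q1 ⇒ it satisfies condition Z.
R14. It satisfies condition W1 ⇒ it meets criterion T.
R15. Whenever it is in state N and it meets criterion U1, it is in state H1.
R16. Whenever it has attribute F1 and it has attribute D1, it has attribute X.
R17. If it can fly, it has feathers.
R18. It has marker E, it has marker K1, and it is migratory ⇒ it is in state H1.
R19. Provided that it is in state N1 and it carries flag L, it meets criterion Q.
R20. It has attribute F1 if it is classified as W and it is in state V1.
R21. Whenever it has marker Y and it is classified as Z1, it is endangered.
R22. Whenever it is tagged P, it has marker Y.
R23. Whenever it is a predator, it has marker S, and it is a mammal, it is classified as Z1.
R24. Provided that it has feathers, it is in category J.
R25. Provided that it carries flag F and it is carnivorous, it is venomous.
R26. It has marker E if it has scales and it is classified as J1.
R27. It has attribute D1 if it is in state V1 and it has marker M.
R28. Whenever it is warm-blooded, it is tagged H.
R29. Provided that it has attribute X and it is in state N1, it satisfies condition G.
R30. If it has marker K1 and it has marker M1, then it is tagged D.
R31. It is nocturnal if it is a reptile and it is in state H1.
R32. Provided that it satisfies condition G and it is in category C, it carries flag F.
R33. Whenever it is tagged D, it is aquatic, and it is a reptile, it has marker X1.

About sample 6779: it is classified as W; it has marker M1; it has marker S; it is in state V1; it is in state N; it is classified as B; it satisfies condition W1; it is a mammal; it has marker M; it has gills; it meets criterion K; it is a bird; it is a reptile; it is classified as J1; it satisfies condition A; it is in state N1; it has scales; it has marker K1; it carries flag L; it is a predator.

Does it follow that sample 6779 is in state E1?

By R1 (it satisfies condition W1, it has marker S): it has marker Y.
By R4 (it is classified as B): it is aquatic.
By R5 (it is in state N, it has gills): it carries flag F.
By R10 (it carries flag L, it is a reptile, it is classified as B): it is migratory.
By R20 (it is classified as W, it is in state V1): it has attribute F1.
By R23 (it is a predator, it has marker S, it is a mammal): it is classified as Z1.
By R26 (it has scales, it is classified as J1): it has marker E.
By R27 (it is in state V1, it has marker M): it has attribute D1.
By R30 (it has marker K1, it has marker M1): it is tagged D.
By R33 (it is tagged D, it is aquatic, it is a reptile): it has marker X1.
By R2 (it carries flag F): it is warm-blooded.
By R16 (it has attribute F1, it has attribute D1): it has attribute X.
By R18 (it has marker E, it has marker K1, it is migratory): it is in state H1.
By R21 (it has marker Y, it is classified as Z1): it is endangered.
By R29 (it has attribute X, it is in state N1): it satisfies condition G.
By R9 (it is endangered, it is in state H1): it is in state U.
By R7 (it satisfies condition G, it is warm-blooded, it is in state U): it has feathers.
By R24 (it has feathers): it is in category J.
By R3 (it is in category J, it has marker X1): it is in state E1.

Yes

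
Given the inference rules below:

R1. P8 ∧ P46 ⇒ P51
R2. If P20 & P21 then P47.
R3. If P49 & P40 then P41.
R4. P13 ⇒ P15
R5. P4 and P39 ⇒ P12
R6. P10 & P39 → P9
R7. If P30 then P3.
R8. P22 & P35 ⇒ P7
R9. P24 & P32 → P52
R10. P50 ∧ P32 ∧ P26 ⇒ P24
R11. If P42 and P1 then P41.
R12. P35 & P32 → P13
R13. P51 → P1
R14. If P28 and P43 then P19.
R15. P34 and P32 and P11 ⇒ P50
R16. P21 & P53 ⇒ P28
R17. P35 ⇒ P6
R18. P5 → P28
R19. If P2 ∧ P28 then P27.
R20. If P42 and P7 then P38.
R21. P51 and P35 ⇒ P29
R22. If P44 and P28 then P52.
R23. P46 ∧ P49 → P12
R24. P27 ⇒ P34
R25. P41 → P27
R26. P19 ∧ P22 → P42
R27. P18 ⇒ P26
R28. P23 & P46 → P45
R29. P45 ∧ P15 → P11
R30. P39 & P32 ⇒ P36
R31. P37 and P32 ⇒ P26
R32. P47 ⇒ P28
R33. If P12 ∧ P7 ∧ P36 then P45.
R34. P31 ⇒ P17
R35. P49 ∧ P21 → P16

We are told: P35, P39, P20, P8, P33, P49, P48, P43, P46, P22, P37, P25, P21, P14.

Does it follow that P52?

No

Forward chaining from the given facts derives: P51, P47, P7, P1, P6, P29, P12, P28, P16, P19, P42, P41, P38, P27, P34.
Rules concluding P52: R9 needs P24; R22 needs P44 — none of these are established.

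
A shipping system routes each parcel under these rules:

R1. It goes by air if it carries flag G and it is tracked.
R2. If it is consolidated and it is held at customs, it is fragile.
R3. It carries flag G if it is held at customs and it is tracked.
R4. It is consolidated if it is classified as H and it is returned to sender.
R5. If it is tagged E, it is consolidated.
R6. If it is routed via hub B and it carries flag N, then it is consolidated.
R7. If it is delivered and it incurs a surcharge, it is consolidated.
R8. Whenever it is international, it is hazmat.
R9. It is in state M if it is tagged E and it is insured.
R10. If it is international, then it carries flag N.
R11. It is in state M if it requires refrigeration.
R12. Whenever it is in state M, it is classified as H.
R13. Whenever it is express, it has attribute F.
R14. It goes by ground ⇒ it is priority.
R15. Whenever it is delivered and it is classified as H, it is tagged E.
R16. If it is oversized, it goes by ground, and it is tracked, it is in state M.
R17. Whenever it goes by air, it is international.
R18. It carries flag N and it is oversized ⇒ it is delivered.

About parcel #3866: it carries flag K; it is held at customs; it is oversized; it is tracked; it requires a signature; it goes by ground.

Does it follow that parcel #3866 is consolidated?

Yes

By R3 (it is held at customs, it is tracked): it carries flag G.
By R16 (it is oversized, it goes by ground, it is tracked): it is in state M.
By R1 (it carries flag G, it is tracked): it goes by air.
By R12 (it is in state M): it is classified as H.
By R17 (it goes by air): it is international.
By R10 (it is international): it carries flag N.
By R18 (it carries flag N, it is oversized): it is delivered.
By R15 (it is delivered, it is classified as H): it is tagged E.
By R5 (it is tagged E): it is consolidated.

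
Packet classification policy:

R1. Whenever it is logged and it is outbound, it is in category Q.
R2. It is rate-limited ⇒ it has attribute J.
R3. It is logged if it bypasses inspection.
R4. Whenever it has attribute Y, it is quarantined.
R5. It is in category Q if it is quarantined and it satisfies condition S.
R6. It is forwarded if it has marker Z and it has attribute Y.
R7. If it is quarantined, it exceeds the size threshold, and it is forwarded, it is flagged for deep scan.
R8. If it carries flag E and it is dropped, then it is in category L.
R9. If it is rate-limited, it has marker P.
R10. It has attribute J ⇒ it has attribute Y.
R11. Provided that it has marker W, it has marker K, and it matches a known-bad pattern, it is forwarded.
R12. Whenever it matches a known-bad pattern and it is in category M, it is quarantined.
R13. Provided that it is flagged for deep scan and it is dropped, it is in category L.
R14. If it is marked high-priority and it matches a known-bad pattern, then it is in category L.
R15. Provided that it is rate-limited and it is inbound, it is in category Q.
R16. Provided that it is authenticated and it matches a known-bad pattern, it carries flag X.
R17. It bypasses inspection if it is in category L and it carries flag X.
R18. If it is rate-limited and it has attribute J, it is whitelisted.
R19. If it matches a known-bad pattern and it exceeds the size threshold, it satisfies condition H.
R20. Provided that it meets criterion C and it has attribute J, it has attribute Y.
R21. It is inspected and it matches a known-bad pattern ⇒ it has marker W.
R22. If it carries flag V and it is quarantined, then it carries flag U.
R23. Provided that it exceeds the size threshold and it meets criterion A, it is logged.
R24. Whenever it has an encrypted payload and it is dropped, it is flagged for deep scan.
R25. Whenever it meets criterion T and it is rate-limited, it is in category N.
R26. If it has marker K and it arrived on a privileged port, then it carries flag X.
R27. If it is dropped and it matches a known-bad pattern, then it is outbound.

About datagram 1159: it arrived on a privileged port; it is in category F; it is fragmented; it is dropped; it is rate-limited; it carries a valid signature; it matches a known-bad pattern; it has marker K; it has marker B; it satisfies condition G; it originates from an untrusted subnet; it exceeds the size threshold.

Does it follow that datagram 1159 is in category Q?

No

Forward chaining from the given facts derives: has attribute J, has marker P, has attribute Y, is whitelisted, satisfies condition H, carries flag X, is outbound, is quarantined.
Rules concluding "it is in category Q": R1 needs "it is logged"; R5 needs "it satisfies condition S"; R15 needs "it is inbound" — none of these are established.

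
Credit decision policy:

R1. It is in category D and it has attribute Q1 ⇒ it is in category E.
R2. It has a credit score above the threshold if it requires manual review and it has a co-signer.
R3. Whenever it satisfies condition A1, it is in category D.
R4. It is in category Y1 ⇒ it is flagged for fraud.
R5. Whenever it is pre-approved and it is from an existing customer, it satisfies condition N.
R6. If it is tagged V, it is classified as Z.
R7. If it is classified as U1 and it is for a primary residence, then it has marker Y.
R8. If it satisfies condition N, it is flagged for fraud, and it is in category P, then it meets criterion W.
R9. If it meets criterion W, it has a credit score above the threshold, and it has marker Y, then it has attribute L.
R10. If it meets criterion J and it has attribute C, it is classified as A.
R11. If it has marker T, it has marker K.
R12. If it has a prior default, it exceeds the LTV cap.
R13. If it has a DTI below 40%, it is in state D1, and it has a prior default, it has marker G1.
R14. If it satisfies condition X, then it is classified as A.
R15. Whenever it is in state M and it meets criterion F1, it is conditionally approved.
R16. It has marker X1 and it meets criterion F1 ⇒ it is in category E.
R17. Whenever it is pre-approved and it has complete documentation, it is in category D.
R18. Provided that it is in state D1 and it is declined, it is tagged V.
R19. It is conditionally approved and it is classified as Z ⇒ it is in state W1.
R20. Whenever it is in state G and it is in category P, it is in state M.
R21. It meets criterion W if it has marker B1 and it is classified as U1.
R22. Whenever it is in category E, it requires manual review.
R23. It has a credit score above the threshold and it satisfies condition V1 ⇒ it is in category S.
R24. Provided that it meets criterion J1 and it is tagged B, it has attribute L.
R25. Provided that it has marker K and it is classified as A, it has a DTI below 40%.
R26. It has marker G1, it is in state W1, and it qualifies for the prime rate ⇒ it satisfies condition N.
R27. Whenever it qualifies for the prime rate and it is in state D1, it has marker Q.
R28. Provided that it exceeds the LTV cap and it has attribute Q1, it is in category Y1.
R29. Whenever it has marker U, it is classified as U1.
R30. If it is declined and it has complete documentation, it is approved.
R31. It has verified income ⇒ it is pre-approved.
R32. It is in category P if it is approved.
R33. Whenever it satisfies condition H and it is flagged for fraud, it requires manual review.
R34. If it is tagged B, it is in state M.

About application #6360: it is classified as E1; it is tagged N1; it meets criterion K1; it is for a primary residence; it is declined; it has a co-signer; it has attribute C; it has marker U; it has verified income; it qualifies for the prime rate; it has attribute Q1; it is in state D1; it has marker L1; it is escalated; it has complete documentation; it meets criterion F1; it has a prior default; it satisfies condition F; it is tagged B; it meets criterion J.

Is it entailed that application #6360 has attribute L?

No

Forward chaining from the given facts derives: is classified as A, exceeds the LTV cap, is tagged V, has marker Q, is in category Y1, is classified as U1, is approved, is pre-approved, is in category P, is in state M, is flagged for fraud, is classified as Z, has marker Y, is conditionally approved, is in category D, is in state W1, is in category E, requires manual review, has a credit score above the threshold.
Rules concluding "it has attribute L": R9 needs "it meets criterion W"; R24 needs "it meets criterion J1" — none of these are established.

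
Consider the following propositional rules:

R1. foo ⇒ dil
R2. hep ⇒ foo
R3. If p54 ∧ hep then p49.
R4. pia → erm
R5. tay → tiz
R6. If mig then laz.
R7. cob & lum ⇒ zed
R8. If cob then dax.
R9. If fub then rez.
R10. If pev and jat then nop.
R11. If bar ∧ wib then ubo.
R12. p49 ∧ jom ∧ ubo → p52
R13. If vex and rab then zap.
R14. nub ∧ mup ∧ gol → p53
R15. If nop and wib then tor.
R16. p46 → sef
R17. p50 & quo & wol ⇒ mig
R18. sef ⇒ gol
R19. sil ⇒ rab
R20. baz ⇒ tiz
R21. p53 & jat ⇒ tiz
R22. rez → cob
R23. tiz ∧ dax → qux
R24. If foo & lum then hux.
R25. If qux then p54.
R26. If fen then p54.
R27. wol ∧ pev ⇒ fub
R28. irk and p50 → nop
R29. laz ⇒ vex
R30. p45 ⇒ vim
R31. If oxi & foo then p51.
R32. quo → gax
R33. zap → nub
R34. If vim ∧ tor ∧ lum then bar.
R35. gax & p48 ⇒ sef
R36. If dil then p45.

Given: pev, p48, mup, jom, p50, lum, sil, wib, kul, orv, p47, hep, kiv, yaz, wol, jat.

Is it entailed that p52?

Forward chaining from the given facts derives: foo, nop, tor, rab, hux, fub, dil, rez, cob, p45, zed, dax, vim, bar, ubo.
The only rule concluding p52 is R12, which needs p49; that is never established.

No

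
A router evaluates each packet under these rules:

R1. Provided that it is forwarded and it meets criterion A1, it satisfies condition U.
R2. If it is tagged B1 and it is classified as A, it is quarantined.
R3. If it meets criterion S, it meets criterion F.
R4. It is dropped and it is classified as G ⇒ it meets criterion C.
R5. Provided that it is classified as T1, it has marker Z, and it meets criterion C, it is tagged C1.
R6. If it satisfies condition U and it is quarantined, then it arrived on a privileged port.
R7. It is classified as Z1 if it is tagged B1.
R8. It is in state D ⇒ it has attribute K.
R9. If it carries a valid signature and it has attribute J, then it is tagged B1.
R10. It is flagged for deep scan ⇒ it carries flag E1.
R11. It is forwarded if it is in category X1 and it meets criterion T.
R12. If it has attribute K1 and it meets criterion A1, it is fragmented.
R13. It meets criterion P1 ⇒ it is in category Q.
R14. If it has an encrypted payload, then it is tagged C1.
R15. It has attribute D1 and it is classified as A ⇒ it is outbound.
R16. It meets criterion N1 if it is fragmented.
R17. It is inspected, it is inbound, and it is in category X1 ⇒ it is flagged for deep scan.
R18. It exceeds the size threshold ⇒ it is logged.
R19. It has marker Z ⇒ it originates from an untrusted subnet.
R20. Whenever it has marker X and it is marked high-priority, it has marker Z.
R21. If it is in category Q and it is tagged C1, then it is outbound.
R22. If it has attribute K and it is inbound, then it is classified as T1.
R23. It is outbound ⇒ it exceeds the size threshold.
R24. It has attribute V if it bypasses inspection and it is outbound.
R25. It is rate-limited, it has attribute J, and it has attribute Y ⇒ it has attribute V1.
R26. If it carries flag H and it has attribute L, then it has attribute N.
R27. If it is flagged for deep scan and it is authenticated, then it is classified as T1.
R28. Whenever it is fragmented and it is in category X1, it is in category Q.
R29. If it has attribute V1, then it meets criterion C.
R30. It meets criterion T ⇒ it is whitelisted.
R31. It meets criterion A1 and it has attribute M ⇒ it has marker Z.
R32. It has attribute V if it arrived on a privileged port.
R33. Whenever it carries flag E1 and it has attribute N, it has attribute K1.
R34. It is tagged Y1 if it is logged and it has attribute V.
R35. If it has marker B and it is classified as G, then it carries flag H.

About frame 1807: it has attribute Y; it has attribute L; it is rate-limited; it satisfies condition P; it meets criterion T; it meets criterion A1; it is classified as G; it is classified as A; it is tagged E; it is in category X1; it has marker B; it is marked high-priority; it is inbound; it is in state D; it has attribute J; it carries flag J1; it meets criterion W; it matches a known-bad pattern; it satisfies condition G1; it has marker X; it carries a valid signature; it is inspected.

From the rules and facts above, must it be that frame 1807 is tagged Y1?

Yes

By R8 (it is in state D): it has attribute K.
By R9 (it carries a valid signature, it has attribute J): it is tagged B1.
By R11 (it is in category X1, it meets criterion T): it is forwarded.
By R17 (it is inspected, it is inbound, it is in category X1): it is flagged for deep scan.
By R20 (it has marker X, it is marked high-priority): it has marker Z.
By R22 (it has attribute K, it is inbound): it is classified as T1.
By R25 (it is rate-limited, it has attribute J, it has attribute Y): it has attribute V1.
By R29 (it has attribute V1): it meets criterion C.
By R35 (it has marker B, it is classified as G): it carries flag H.
By R1 (it is forwarded, it meets criterion A1): it satisfies condition U.
By R2 (it is tagged B1, it is classified as A): it is quarantined.
By R5 (it is classified as T1, it has marker Z, it meets criterion C): it is tagged C1.
By R6 (it satisfies condition U, it is quarantined): it arrived on a privileged port.
By R10 (it is flagged for deep scan): it carries flag E1.
By R26 (it carries flag H, it has attribute L): it has attribute N.
By R32 (it arrived on a privileged port): it has attribute V.
By R33 (it carries flag E1, it has attribute N): it has attribute K1.
By R12 (it has attribute K1, it meets criterion A1): it is fragmented.
By R28 (it is fragmented, it is in category X1): it is in category Q.
By R21 (it is in category Q, it is tagged C1): it is outbound.
By R23 (it is outbound): it exceeds the size threshold.
By R18 (it exceeds the size threshold): it is logged.
By R34 (it is logged, it has attribute V): it is tagged Y1.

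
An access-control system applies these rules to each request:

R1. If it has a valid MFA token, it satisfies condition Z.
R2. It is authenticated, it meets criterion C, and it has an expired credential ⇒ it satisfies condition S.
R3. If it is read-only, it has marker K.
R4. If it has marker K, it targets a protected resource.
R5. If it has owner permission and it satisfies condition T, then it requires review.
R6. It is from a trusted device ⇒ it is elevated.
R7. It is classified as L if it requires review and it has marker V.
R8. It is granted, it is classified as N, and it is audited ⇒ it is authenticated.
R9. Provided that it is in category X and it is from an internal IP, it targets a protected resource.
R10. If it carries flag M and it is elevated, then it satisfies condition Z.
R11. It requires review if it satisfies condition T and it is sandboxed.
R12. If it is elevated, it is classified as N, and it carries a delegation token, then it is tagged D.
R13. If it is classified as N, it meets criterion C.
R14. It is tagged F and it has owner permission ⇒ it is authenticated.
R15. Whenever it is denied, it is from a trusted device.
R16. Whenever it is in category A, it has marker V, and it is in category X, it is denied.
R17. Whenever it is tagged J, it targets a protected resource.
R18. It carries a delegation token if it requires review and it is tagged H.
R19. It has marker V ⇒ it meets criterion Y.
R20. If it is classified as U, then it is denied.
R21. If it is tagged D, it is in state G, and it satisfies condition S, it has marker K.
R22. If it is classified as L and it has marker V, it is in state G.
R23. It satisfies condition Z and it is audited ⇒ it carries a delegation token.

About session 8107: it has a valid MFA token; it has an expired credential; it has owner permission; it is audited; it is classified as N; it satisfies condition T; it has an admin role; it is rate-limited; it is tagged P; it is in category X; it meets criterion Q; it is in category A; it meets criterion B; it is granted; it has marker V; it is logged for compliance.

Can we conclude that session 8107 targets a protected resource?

By R1 (it has a valid MFA token): it satisfies condition Z.
By R5 (it has owner permission, it satisfies condition T): it requires review.
By R7 (it requires review, it has marker V): it is classified as L.
By R8 (it is granted, it is classified as N, it is audited): it is authenticated.
By R13 (it is classified as N): it meets criterion C.
By R16 (it is in category A, it has marker V, it is in category X): it is denied.
By R22 (it is classified as L, it has marker V): it is in state G.
By R23 (it satisfies condition Z, it is audited): it carries a delegation token.
By R2 (it is authenticated, it meets criterion C, it has an expired credential): it satisfies condition S.
By R15 (it is denied): it is from a trusted device.
By R6 (it is from a trusted device): it is elevated.
By R12 (it is elevated, it is classified as N, it carries a delegation token): it is tagged D.
By R21 (it is tagged D, it is in state G, it satisfies condition S): it has marker K.
By R4 (it has marker K): it targets a protected resource.

Yes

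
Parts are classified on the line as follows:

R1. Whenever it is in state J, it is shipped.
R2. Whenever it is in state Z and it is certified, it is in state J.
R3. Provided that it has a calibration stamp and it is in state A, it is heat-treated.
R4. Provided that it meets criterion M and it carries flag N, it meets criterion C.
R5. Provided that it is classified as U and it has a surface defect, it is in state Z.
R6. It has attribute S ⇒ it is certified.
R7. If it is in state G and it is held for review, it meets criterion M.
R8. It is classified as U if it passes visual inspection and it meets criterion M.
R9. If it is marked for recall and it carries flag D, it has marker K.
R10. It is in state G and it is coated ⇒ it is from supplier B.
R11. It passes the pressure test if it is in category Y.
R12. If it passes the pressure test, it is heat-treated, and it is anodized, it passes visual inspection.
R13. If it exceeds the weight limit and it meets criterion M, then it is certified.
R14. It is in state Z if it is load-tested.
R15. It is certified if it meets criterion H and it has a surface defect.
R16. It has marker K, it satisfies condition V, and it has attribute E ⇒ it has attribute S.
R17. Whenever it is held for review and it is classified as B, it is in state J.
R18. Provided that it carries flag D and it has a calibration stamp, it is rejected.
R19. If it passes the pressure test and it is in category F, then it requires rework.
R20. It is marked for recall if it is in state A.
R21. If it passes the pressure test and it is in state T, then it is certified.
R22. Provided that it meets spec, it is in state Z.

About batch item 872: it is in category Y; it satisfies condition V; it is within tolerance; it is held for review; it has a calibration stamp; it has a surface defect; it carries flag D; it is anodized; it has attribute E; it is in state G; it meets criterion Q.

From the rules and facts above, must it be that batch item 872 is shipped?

Forward chaining from the given facts derives: meets criterion M, passes the pressure test, is rejected.
The only rule concluding "it is shipped" is R1, which needs "it is in state J"; that is never established.

No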